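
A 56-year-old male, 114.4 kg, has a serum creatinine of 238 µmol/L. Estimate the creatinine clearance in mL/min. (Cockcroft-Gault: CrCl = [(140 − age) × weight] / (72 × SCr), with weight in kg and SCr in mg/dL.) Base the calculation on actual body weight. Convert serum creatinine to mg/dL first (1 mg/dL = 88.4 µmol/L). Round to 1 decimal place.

49.6 mL/min

SCr = 238 / 88.4 = 2.692 mg/dL
CrCl = (140 − 56) × 114.4 / (72 × 2.692) = 9609.6 / 193.82 ≈ 49.6 mL/min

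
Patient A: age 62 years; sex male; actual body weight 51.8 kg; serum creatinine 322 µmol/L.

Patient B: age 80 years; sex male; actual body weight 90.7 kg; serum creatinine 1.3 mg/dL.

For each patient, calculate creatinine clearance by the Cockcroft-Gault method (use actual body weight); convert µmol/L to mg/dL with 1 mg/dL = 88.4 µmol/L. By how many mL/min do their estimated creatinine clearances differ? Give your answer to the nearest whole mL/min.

43 mL/min

Patient A: SCr = 322 / 88.4 = 3.643 mg/dL
Patient A: CrCl = (140 − 62) × 51.8 / (72 × 3.643) = 4040.4 / 262.30 ≈ 15.4 mL/min
Patient B: CrCl = (140 − 80) × 90.7 / (72 × 1.3) = 5442.0 / 93.60 ≈ 58.1 mL/min
|15.4 − 58.1| = 42.7 mL/min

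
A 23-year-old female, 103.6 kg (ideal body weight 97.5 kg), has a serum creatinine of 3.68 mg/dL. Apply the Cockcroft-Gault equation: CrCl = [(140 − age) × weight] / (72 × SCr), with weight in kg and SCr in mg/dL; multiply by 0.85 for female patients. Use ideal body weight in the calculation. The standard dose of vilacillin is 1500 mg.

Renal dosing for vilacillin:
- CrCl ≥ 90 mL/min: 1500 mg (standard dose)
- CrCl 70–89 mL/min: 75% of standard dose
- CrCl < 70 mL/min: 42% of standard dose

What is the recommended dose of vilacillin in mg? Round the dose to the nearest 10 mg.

630 mg

CrCl = (140 − 23) × 97.5 / (72 × 3.68) × 0.85 = 11407.5 / 264.96 × 0.85 ≈ 36.6 mL/min
CrCl ≈ 37 mL/min → bracket < 70 mL/min.
42% of 1500 mg = 630 mg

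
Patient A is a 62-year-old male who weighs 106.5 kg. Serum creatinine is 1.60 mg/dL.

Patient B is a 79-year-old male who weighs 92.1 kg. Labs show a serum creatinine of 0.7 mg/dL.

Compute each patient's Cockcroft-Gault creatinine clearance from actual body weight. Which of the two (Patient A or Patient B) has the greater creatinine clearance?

Patient A: CrCl = (140 − 62) × 106.5 / (72 × 1.6) = 8307.0 / 115.20 ≈ 72.1 mL/min
Patient B: CrCl = (140 − 79) × 92.1 / (72 × 0.7) = 5618.1 / 50.40 ≈ 111.5 mL/min
72.1 vs 111.5 mL/min → Patient B is higher.

Patient B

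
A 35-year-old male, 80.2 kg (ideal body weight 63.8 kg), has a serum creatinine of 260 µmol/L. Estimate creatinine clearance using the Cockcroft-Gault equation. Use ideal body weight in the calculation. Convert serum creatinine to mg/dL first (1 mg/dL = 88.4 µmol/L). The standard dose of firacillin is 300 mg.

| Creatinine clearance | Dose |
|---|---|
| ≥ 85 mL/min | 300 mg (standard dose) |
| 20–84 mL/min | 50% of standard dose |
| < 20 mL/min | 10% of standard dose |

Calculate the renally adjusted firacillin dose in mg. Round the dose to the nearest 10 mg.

150 mg

SCr = 260 / 88.4 = 2.941 mg/dL
CrCl = (140 − 35) × 63.8 / (72 × 2.941) = 6699.0 / 211.75 ≈ 31.6 mL/min
CrCl ≈ 32 mL/min → bracket 20–84 mL/min.
50% of 300 mg = 150 mg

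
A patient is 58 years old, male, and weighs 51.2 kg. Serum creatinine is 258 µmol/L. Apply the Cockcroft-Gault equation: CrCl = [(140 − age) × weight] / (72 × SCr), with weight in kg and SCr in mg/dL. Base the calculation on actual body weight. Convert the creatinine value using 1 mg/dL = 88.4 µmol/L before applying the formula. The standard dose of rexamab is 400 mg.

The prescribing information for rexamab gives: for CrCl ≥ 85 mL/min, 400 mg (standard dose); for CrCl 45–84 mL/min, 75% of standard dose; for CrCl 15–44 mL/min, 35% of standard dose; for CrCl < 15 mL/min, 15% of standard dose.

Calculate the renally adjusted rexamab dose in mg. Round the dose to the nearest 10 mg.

140 mg

SCr = 258 / 88.4 = 2.919 mg/dL
CrCl = (140 − 58) × 51.2 / (72 × 2.919) = 4198.4 / 210.17 ≈ 20.0 mL/min
CrCl ≈ 20 mL/min → bracket 15–44 mL/min.
35% of 400 mg = 140 mg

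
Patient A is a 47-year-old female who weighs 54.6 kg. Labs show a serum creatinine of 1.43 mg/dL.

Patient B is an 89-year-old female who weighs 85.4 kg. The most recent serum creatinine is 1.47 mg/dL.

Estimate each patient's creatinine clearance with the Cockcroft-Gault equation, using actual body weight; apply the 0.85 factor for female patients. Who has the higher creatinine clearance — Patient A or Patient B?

Patient A: CrCl = (140 − 47) × 54.6 / (72 × 1.43) × 0.85 = 5077.8 / 102.96 × 0.85 ≈ 41.9 mL/min
Patient B: CrCl = (140 − 89) × 85.4 / (72 × 1.47) × 0.85 = 4355.4 / 105.84 × 0.85 ≈ 35.0 mL/min
41.9 vs 35.0 mL/min → Patient A is higher.

Patient A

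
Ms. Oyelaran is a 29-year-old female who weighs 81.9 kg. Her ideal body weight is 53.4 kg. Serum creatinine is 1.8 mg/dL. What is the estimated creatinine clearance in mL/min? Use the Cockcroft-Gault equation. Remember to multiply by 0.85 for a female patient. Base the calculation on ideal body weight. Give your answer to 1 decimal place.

38.9 mL/min

CrCl = (140 − 29) × 53.4 / (72 × 1.8) × 0.85 = 5927.4 / 129.60 × 0.85 ≈ 38.9 mL/min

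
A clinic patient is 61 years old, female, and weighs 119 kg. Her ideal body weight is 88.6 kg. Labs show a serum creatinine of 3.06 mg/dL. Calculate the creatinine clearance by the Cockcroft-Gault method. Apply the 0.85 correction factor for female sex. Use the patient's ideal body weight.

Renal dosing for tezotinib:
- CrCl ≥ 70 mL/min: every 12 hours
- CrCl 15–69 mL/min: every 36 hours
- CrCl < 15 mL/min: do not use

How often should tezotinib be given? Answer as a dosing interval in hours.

CrCl = (140 − 61) × 88.6 / (72 × 3.06) × 0.85 = 6999.4 / 220.32 × 0.85 ≈ 27.0 mL/min
CrCl ≈ 27 mL/min → bracket 15–69 mL/min → every 36 hours.

every 36 hours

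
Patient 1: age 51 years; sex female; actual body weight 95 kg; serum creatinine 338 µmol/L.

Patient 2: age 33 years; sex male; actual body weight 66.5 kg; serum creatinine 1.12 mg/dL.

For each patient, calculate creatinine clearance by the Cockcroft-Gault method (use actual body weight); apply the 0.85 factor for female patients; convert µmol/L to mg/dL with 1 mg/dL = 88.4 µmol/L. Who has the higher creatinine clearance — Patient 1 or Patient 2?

Patient 1: SCr = 338 / 88.4 = 3.824 mg/dL
Patient 1: CrCl = (140 − 51) × 95 / (72 × 3.824) × 0.85 = 8455.0 / 275.33 × 0.85 ≈ 26.1 mL/min
Patient 2: CrCl = (140 − 33) × 66.5 / (72 × 1.12) = 7115.5 / 80.64 ≈ 88.2 mL/min
26.1 vs 88.2 mL/min → Patient 2 is higher.

Patient 2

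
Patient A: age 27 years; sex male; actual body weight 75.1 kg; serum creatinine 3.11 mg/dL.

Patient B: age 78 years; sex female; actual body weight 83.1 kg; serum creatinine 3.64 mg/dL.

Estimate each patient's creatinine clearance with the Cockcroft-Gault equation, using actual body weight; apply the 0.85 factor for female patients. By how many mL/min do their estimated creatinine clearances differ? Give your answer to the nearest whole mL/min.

21 mL/min

Patient A: CrCl = (140 − 27) × 75.1 / (72 × 3.11) = 8486.3 / 223.92 ≈ 37.9 mL/min
Patient B: CrCl = (140 − 78) × 83.1 / (72 × 3.64) × 0.85 = 5152.2 / 262.08 × 0.85 ≈ 16.7 mL/min
|37.9 − 16.7| = 21.2 mL/min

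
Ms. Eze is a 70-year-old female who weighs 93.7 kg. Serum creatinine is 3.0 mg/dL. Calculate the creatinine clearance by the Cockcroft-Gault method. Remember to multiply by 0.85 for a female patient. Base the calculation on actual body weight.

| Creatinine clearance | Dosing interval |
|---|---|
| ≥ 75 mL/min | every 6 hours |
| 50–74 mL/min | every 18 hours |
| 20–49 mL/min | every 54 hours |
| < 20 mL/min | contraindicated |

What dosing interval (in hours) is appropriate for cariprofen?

every 54 hours

CrCl = (140 − 70) × 93.7 / (72 × 3) × 0.85 = 6559.0 / 216.00 × 0.85 ≈ 25.8 mL/min
CrCl ≈ 26 mL/min → bracket 20–49 mL/min → every 54 hours.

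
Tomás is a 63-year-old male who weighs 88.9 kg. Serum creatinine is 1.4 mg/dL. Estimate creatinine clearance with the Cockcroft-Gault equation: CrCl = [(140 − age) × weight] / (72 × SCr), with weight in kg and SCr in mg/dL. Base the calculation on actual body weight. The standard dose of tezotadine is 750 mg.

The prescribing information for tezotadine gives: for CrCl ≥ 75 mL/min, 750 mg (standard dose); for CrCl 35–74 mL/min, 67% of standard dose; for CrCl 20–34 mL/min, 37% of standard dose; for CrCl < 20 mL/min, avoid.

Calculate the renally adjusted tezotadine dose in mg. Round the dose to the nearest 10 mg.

500 mg

CrCl = (140 − 63) × 88.9 / (72 × 1.4) = 6845.3 / 100.80 ≈ 67.9 mL/min
CrCl ≈ 68 mL/min → bracket 35–74 mL/min.
67% of 750 mg = 502.5 mg → 500 mg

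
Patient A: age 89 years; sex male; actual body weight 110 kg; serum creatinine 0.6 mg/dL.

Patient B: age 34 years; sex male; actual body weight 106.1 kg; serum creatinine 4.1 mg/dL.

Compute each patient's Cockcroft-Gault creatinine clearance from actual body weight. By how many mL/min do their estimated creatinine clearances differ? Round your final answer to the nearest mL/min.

92 mL/min

Patient A: CrCl = (140 − 89) × 110 / (72 × 0.6) = 5610.0 / 43.20 ≈ 129.9 mL/min
Patient B: CrCl = (140 − 34) × 106.1 / (72 × 4.1) = 11246.6 / 295.20 ≈ 38.1 mL/min
|129.9 − 38.1| = 91.8 mL/min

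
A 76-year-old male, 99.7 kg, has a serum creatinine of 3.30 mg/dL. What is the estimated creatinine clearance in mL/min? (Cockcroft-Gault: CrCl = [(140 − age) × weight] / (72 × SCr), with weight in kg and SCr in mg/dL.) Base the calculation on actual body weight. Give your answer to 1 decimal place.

CrCl = (140 − 76) × 99.7 / (72 × 3.3) = 6380.8 / 237.60 ≈ 26.9 mL/min

26.9 mL/min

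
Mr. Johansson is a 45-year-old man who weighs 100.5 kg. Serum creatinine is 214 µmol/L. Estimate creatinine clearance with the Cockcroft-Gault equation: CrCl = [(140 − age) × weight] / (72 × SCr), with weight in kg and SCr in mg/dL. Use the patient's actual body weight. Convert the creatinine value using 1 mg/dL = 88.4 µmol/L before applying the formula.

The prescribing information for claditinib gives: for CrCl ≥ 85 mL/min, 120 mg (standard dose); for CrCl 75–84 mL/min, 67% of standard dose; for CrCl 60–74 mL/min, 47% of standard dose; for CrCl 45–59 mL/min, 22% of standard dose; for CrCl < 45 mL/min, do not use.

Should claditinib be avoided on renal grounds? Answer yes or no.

no

SCr = 214 / 88.4 = 2.421 mg/dL
CrCl = (140 − 45) × 100.5 / (72 × 2.421) = 9547.5 / 174.31 ≈ 54.8 mL/min
CrCl ≈ 55 mL/min, which is ≥ 45 mL/min.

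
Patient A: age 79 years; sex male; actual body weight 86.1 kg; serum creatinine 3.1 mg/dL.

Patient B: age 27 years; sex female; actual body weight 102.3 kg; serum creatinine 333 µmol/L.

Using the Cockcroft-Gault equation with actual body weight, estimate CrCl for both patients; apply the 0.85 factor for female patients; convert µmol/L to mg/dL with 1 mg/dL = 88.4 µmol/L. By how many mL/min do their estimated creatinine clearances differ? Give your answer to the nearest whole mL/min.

13 mL/min

Patient A: CrCl = (140 − 79) × 86.1 / (72 × 3.1) = 5252.1 / 223.20 ≈ 23.5 mL/min
Patient B: SCr = 333 / 88.4 = 3.767 mg/dL
Patient B: CrCl = (140 − 27) × 102.3 / (72 × 3.767) × 0.85 = 11559.9 / 271.22 × 0.85 ≈ 36.2 mL/min
|23.5 − 36.2| = 12.7 mL/min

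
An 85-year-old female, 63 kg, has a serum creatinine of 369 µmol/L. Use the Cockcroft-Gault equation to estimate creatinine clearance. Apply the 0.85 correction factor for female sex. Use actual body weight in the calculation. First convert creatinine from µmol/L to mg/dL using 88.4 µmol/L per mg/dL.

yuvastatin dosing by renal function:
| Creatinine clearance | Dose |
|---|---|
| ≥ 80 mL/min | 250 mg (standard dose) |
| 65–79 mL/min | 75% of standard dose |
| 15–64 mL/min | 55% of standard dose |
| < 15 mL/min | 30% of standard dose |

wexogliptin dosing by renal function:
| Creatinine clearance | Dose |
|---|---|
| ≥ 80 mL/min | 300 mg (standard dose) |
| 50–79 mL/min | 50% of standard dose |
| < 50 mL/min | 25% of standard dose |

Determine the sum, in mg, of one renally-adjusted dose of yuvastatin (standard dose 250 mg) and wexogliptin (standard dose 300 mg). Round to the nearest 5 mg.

SCr = 369 / 88.4 = 4.174 mg/dL
CrCl = (140 − 85) × 63 / (72 × 4.174) × 0.85 = 3465.0 / 300.53 × 0.85 ≈ 9.8 mL/min
CrCl ≈ 10 mL/min.
yuvastatin: < 15 mL/min → 30% of 250 mg = 75 mg.
wexogliptin: < 50 mL/min → 25% of 300 mg = 75 mg.
Total = 75 + 75 = 150 mg.

150 mg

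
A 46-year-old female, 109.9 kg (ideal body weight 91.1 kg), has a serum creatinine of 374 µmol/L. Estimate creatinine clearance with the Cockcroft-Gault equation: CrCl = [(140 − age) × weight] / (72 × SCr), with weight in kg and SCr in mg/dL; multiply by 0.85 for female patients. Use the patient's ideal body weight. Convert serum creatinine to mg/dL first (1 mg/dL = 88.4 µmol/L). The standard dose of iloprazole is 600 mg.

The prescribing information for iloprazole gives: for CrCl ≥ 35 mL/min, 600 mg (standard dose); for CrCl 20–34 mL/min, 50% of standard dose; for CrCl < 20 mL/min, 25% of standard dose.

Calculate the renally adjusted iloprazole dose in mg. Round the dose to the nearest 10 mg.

300 mg

SCr = 374 / 88.4 = 4.231 mg/dL
CrCl = (140 − 46) × 91.1 / (72 × 4.231) × 0.85 = 8563.4 / 304.63 × 0.85 ≈ 23.9 mL/min
CrCl ≈ 24 mL/min → bracket 20–34 mL/min.
50% of 600 mg = 300 mg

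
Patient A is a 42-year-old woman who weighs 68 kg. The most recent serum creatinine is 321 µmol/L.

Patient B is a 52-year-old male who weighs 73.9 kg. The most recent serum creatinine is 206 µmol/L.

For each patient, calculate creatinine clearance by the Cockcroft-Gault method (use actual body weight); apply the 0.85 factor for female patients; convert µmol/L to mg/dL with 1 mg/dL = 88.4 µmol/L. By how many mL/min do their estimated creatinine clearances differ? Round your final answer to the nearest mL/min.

Patient A: SCr = 321 / 88.4 = 3.631 mg/dL
Patient A: CrCl = (140 − 42) × 68 / (72 × 3.631) × 0.85 = 6664.0 / 261.43 × 0.85 ≈ 21.7 mL/min
Patient B: SCr = 206 / 88.4 = 2.33 mg/dL
Patient B: CrCl = (140 − 52) × 73.9 / (72 × 2.33) = 6503.2 / 167.76 ≈ 38.8 mL/min
|21.7 − 38.8| = 17.1 mL/min

17 mL/min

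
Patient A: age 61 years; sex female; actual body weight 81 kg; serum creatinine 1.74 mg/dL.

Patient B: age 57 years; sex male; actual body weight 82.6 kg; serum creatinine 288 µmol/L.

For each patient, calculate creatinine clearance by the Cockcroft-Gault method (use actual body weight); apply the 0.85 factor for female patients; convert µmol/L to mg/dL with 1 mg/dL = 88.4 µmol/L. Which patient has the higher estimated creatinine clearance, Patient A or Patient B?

Patient A: CrCl = (140 − 61) × 81 / (72 × 1.74) × 0.85 = 6399.0 / 125.28 × 0.85 ≈ 43.4 mL/min
Patient B: SCr = 288 / 88.4 = 3.258 mg/dL
Patient B: CrCl = (140 − 57) × 82.6 / (72 × 3.258) = 6855.8 / 234.58 ≈ 29.2 mL/min
43.4 vs 29.2 mL/min → Patient A is higher.

Patient A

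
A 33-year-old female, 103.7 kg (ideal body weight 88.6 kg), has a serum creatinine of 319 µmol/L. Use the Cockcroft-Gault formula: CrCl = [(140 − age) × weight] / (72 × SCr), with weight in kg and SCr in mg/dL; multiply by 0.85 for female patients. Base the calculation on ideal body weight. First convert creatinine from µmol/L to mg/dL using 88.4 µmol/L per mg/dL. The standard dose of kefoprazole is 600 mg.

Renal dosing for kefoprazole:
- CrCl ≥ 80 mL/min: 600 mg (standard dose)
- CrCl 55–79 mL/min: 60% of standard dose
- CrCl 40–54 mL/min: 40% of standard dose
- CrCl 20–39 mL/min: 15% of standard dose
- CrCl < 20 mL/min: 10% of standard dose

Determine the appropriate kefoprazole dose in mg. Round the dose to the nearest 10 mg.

SCr = 319 / 88.4 = 3.609 mg/dL
CrCl = (140 − 33) × 88.6 / (72 × 3.609) × 0.85 = 9480.2 / 259.85 × 0.85 ≈ 31.0 mL/min
CrCl ≈ 31 mL/min → bracket 20–39 mL/min.
15% of 600 mg = 90 mg

90 mg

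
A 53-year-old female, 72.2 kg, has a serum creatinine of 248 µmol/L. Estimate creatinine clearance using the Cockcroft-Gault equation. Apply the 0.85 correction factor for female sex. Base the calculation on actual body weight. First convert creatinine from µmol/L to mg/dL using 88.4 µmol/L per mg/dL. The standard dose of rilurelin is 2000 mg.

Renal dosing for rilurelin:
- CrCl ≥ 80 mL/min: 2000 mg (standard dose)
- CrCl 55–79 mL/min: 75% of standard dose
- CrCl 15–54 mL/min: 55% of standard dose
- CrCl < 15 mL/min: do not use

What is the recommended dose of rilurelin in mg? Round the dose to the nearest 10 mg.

1100 mg

SCr = 248 / 88.4 = 2.805 mg/dL
CrCl = (140 − 53) × 72.2 / (72 × 2.805) × 0.85 = 6281.4 / 201.96 × 0.85 ≈ 26.4 mL/min
CrCl ≈ 26 mL/min → bracket 15–54 mL/min.
55% of 2000 mg = 1100 mg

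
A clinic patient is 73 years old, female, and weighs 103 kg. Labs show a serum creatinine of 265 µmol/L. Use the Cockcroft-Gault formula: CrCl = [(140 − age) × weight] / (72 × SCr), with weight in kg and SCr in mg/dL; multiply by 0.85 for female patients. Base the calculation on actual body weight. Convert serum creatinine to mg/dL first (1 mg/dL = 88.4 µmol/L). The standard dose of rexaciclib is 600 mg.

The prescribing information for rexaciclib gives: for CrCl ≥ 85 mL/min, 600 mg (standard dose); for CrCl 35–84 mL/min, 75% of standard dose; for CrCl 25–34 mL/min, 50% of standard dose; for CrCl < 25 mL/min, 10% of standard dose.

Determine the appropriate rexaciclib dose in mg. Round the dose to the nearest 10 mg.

300 mg

SCr = 265 / 88.4 = 2.998 mg/dL
CrCl = (140 − 73) × 103 / (72 × 2.998) × 0.85 = 6901.0 / 215.86 × 0.85 ≈ 27.2 mL/min
CrCl ≈ 27 mL/min → bracket 25–34 mL/min.
50% of 600 mg = 300 mg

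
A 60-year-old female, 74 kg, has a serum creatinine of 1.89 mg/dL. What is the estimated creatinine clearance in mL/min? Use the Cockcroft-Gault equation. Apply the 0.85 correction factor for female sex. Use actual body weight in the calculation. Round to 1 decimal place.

CrCl = (140 − 60) × 74 / (72 × 1.89) × 0.85 = 5920.0 / 136.08 × 0.85 ≈ 37.0 mL/min

37.0 mL/min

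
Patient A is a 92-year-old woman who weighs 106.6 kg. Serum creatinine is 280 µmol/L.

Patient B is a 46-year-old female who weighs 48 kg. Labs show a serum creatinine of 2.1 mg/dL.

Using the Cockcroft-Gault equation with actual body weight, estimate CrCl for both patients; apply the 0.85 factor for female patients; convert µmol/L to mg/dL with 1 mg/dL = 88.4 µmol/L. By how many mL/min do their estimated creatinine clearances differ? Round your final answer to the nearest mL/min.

6 mL/min

Patient A: SCr = 280 / 88.4 = 3.167 mg/dL
Patient A: CrCl = (140 − 92) × 106.6 / (72 × 3.167) × 0.85 = 5116.8 / 228.02 × 0.85 ≈ 19.1 mL/min
Patient B: CrCl = (140 − 46) × 48 / (72 × 2.1) × 0.85 = 4512.0 / 151.20 × 0.85 ≈ 25.4 mL/min
|19.1 − 25.4| = 6.3 mL/min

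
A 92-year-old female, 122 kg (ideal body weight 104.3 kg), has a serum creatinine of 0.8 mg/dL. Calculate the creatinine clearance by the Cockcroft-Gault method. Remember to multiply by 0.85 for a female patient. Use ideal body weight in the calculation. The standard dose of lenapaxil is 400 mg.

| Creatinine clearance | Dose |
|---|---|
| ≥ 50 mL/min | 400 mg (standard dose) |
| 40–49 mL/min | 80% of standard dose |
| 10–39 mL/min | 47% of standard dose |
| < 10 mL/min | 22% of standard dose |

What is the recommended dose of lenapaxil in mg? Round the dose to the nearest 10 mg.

400 mg

CrCl = (140 − 92) × 104.3 / (72 × 0.8) × 0.85 = 5006.4 / 57.60 × 0.85 ≈ 73.9 mL/min
CrCl ≈ 74 mL/min → bracket ≥ 50 mL/min.
100% of 400 mg = 400 mg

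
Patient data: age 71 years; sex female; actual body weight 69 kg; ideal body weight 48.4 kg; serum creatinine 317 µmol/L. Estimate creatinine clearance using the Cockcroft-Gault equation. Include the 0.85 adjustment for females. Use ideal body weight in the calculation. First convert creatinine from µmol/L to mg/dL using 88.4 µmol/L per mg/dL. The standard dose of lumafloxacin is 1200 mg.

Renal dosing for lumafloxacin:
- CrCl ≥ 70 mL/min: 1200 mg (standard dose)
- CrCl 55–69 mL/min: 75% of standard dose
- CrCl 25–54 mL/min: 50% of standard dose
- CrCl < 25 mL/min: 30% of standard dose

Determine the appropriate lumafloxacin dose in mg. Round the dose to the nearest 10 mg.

SCr = 317 / 88.4 = 3.586 mg/dL
CrCl = (140 − 71) × 48.4 / (72 × 3.586) × 0.85 = 3339.6 / 258.19 × 0.85 ≈ 11.0 mL/min
CrCl ≈ 11 mL/min → bracket < 25 mL/min.
30% of 1200 mg = 360 mg

360 mg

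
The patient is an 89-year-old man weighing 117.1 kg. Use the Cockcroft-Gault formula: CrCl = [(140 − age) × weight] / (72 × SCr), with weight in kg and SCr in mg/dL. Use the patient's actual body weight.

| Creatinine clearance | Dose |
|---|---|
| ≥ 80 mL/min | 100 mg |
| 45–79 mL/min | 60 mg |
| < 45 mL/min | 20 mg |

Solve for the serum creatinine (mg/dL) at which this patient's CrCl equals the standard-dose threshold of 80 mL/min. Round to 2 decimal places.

1.04 mg/dL

Standard dose requires CrCl ≥ 80 mL/min.
Set (140 − 89) × 117.1 / (72 × SCr) = 80
SCr = (140 − 89) × 117.1 / (72 × 80) = 1.037 mg/dL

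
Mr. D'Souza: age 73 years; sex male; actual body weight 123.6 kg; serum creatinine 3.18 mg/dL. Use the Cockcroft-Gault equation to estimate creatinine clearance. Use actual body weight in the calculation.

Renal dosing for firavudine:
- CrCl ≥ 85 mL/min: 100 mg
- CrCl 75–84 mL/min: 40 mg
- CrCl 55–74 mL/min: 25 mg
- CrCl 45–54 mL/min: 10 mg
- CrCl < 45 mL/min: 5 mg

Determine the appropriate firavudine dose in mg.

CrCl = (140 − 73) × 123.6 / (72 × 3.18) = 8281.2 / 228.96 ≈ 36.2 mL/min
CrCl ≈ 36 mL/min → bracket < 45 mL/min.
Dose for this bracket: 5 mg.

5 mg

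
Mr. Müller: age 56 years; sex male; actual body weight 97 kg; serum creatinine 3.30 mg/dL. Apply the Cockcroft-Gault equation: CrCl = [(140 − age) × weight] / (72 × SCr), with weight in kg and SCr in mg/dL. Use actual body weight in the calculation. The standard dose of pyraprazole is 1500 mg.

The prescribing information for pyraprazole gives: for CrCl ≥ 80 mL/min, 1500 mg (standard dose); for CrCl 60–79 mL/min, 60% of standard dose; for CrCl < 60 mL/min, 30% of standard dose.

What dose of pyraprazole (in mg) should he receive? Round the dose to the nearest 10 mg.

450 mg

CrCl = (140 − 56) × 97 / (72 × 3.3) = 8148.0 / 237.60 ≈ 34.3 mL/min
CrCl ≈ 34 mL/min → bracket < 60 mL/min.
30% of 1500 mg = 450 mg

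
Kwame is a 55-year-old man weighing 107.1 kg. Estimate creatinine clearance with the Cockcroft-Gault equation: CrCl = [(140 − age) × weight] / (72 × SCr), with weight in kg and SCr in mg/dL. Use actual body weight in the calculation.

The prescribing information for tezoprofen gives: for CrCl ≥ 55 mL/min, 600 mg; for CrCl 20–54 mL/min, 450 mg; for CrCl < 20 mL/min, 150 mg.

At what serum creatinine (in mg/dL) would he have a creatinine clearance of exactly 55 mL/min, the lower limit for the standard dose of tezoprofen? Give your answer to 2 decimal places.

2.30 mg/dL

Standard dose requires CrCl ≥ 55 mL/min.
Set (140 − 55) × 107.1 / (72 × SCr) = 55
SCr = (140 − 55) × 107.1 / (72 × 55) = 2.299 mg/dL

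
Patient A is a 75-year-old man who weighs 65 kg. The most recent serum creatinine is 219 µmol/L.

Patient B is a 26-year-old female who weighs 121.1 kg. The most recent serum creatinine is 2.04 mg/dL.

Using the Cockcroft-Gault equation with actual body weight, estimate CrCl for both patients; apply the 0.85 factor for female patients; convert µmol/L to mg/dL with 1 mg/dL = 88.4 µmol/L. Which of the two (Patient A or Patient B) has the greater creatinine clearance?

Patient A: SCr = 219 / 88.4 = 2.477 mg/dL
Patient A: CrCl = (140 − 75) × 65 / (72 × 2.477) = 4225.0 / 178.34 ≈ 23.7 mL/min
Patient B: CrCl = (140 − 26) × 121.1 / (72 × 2.04) × 0.85 = 13805.4 / 146.88 × 0.85 ≈ 79.9 mL/min
23.7 vs 79.9 mL/min → Patient B is higher.

Patient B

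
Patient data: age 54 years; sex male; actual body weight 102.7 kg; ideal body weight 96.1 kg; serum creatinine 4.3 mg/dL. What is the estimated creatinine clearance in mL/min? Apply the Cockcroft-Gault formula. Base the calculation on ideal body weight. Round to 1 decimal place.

CrCl = (140 − 54) × 96.1 / (72 × 4.3) = 8264.6 / 309.60 ≈ 26.7 mL/min

26.7 mL/min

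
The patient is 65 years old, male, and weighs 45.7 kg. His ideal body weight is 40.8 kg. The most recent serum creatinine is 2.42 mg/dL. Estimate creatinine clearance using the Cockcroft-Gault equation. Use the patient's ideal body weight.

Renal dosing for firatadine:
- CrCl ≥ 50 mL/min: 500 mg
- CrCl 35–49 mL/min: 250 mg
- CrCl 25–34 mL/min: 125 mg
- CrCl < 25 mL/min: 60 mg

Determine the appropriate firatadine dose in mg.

CrCl = (140 − 65) × 40.8 / (72 × 2.42) = 3060.0 / 174.24 ≈ 17.6 mL/min
CrCl ≈ 18 mL/min → bracket < 25 mL/min.
Dose for this bracket: 60 mg.

60 mg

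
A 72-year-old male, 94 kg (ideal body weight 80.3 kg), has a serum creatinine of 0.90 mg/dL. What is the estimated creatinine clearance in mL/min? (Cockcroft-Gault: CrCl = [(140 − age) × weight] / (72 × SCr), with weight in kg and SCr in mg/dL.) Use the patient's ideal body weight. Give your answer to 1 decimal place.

84.3 mL/min

CrCl = (140 − 72) × 80.3 / (72 × 0.9) = 5460.4 / 64.80 ≈ 84.3 mL/min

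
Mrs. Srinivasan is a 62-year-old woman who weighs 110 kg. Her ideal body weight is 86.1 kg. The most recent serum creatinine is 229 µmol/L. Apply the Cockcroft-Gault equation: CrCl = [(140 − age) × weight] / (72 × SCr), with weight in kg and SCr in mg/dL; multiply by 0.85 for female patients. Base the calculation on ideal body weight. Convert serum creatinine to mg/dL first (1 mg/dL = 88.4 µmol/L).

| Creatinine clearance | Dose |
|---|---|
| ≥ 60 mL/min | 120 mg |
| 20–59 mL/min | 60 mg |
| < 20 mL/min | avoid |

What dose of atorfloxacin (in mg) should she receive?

60 mg

SCr = 229 / 88.4 = 2.59 mg/dL
CrCl = (140 − 62) × 86.1 / (72 × 2.59) × 0.85 = 6715.8 / 186.48 × 0.85 ≈ 30.6 mL/min
CrCl ≈ 31 mL/min → bracket 20–59 mL/min.
Dose for this bracket: 60 mg.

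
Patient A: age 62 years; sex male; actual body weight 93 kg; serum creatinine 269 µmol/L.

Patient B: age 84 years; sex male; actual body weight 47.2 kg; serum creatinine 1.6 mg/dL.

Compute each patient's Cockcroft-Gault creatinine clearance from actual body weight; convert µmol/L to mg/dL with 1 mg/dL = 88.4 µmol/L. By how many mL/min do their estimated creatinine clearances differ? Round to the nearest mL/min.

10 mL/min

Patient A: SCr = 269 / 88.4 = 3.043 mg/dL
Patient A: CrCl = (140 − 62) × 93 / (72 × 3.043) = 7254.0 / 219.10 ≈ 33.1 mL/min
Patient B: CrCl = (140 − 84) × 47.2 / (72 × 1.6) = 2643.2 / 115.20 ≈ 22.9 mL/min
|33.1 − 22.9| = 10.2 mL/min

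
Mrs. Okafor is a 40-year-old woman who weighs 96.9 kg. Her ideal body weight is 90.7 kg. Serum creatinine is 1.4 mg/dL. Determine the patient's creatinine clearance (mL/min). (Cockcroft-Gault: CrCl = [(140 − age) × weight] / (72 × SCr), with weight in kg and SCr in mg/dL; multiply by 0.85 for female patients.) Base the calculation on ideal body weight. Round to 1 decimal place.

CrCl = (140 − 40) × 90.7 / (72 × 1.4) × 0.85 = 9070.0 / 100.80 × 0.85 ≈ 76.5 mL/min

76.5 mL/min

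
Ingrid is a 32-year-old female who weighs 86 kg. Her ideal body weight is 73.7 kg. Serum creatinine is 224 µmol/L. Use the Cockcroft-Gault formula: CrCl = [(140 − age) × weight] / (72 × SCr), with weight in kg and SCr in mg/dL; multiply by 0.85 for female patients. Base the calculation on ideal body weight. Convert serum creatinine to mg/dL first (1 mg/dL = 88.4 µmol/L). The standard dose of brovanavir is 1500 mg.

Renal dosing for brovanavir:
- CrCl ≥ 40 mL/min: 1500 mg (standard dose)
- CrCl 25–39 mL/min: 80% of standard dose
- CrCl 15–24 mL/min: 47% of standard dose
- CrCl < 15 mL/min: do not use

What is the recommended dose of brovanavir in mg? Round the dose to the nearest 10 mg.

1200 mg

SCr = 224 / 88.4 = 2.534 mg/dL
CrCl = (140 − 32) × 73.7 / (72 × 2.534) × 0.85 = 7959.6 / 182.45 × 0.85 ≈ 37.1 mL/min
CrCl ≈ 37 mL/min → bracket 25–39 mL/min.
80% of 1500 mg = 1200 mg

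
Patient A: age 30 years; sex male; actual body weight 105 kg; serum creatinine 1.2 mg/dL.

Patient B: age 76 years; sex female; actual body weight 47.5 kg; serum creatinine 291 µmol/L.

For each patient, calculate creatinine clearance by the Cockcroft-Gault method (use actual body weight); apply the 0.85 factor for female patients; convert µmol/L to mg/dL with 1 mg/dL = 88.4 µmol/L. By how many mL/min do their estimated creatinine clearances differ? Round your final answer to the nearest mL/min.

Patient A: CrCl = (140 − 30) × 105 / (72 × 1.2) = 11550.0 / 86.40 ≈ 133.7 mL/min
Patient B: SCr = 291 / 88.4 = 3.292 mg/dL
Patient B: CrCl = (140 − 76) × 47.5 / (72 × 3.292) × 0.85 = 3040.0 / 237.02 × 0.85 ≈ 10.9 mL/min
|133.7 − 10.9| = 122.8 mL/min

123 mL/min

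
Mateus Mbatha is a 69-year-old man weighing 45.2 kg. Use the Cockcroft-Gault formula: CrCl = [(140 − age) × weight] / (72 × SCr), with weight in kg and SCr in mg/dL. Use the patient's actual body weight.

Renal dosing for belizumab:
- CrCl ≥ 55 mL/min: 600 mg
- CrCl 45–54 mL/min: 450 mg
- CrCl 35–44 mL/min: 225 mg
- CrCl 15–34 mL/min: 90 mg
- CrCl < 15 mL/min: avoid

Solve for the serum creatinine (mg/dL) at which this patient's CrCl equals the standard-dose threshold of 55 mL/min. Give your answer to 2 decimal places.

0.81 mg/dL

Standard dose requires CrCl ≥ 55 mL/min.
Set (140 − 69) × 45.2 / (72 × SCr) = 55
SCr = (140 − 69) × 45.2 / (72 × 55) = 0.810 mg/dL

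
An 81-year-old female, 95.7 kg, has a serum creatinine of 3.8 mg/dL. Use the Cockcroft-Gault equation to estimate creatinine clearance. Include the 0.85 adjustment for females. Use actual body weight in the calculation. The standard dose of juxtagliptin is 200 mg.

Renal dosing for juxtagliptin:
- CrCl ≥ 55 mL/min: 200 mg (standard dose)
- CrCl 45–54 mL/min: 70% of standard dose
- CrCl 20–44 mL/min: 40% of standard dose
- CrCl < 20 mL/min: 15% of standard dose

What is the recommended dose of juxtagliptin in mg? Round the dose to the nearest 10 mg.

30 mg

CrCl = (140 − 81) × 95.7 / (72 × 3.8) × 0.85 = 5646.3 / 273.60 × 0.85 ≈ 17.5 mL/min
CrCl ≈ 18 mL/min → bracket < 20 mL/min.
15% of 200 mg = 30 mg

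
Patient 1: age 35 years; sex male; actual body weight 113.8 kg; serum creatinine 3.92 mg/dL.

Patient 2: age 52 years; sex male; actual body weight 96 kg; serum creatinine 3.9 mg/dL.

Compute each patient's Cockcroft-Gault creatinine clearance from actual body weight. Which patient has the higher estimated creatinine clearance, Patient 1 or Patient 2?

Patient 1

Patient 1: CrCl = (140 − 35) × 113.8 / (72 × 3.92) = 11949.0 / 282.24 ≈ 42.3 mL/min
Patient 2: CrCl = (140 − 52) × 96 / (72 × 3.9) = 8448.0 / 280.80 ≈ 30.1 mL/min
42.3 vs 30.1 mL/min → Patient 1 is higher.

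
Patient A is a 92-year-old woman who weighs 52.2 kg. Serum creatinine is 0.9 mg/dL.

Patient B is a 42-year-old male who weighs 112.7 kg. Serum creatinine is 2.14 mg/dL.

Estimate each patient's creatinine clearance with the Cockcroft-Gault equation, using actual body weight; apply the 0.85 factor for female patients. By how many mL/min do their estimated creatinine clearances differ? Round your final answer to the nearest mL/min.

39 mL/min

Patient A: CrCl = (140 − 92) × 52.2 / (72 × 0.9) × 0.85 = 2505.6 / 64.80 × 0.85 ≈ 32.9 mL/min
Patient B: CrCl = (140 − 42) × 112.7 / (72 × 2.14) = 11044.6 / 154.08 ≈ 71.7 mL/min
|32.9 − 71.7| = 38.8 mL/min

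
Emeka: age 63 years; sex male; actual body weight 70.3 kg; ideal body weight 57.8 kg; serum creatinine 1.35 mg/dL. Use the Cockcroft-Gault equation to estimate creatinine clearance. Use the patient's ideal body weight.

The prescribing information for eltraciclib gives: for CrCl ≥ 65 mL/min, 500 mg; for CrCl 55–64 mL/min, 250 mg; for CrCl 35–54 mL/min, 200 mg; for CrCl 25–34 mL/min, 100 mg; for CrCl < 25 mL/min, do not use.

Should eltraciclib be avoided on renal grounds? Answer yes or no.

no

CrCl = (140 − 63) × 57.8 / (72 × 1.35) = 4450.6 / 97.20 ≈ 45.8 mL/min
CrCl ≈ 46 mL/min, which is ≥ 25 mL/min.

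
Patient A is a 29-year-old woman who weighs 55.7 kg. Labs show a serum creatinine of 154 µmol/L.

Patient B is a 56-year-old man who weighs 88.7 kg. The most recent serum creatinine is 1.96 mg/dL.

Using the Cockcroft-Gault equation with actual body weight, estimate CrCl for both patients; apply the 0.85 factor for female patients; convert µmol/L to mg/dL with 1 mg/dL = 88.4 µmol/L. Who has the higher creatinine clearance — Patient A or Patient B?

Patient B

Patient A: SCr = 154 / 88.4 = 1.742 mg/dL
Patient A: CrCl = (140 − 29) × 55.7 / (72 × 1.742) × 0.85 = 6182.7 / 125.42 × 0.85 ≈ 41.9 mL/min
Patient B: CrCl = (140 − 56) × 88.7 / (72 × 1.96) = 7450.8 / 141.12 ≈ 52.8 mL/min
41.9 vs 52.8 mL/min → Patient B is higher.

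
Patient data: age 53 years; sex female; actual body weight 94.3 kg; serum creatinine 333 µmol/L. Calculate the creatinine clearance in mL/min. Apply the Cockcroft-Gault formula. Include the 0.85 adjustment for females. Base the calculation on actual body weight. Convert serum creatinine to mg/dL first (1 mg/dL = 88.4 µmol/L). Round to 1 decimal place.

SCr = 333 / 88.4 = 3.767 mg/dL
CrCl = (140 − 53) × 94.3 / (72 × 3.767) × 0.85 = 8204.1 / 271.22 × 0.85 ≈ 25.7 mL/min

25.7 mL/min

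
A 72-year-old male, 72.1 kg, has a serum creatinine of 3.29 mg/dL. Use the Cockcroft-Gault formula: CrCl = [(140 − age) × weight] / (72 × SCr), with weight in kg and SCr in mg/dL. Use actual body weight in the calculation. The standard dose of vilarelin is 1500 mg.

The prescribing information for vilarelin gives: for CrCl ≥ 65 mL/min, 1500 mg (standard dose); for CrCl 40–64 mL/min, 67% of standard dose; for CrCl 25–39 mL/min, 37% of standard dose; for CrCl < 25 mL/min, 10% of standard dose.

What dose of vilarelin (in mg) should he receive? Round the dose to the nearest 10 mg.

150 mg

CrCl = (140 − 72) × 72.1 / (72 × 3.29) = 4902.8 / 236.88 ≈ 20.7 mL/min
CrCl ≈ 21 mL/min → bracket < 25 mL/min.
10% of 1500 mg = 150 mg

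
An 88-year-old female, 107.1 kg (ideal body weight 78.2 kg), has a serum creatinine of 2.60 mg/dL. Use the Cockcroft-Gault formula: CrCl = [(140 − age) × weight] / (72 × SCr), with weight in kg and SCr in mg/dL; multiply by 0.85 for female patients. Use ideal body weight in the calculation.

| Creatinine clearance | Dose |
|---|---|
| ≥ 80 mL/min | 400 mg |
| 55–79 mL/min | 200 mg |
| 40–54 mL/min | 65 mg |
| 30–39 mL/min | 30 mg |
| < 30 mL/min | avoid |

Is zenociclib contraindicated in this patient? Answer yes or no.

yes

CrCl = (140 − 88) × 78.2 / (72 × 2.6) × 0.85 = 4066.4 / 187.20 × 0.85 ≈ 18.5 mL/min
CrCl ≈ 18 mL/min, which is < 30 mL/min.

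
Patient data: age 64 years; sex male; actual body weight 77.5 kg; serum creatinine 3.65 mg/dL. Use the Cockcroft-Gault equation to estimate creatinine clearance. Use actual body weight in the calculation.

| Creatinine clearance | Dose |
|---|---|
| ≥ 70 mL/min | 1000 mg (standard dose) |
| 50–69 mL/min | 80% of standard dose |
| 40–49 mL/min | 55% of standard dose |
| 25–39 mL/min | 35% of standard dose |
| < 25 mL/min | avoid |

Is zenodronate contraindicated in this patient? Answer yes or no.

yes

CrCl = (140 − 64) × 77.5 / (72 × 3.65) = 5890.0 / 262.80 ≈ 22.4 mL/min
CrCl ≈ 22 mL/min, which is < 25 mL/min.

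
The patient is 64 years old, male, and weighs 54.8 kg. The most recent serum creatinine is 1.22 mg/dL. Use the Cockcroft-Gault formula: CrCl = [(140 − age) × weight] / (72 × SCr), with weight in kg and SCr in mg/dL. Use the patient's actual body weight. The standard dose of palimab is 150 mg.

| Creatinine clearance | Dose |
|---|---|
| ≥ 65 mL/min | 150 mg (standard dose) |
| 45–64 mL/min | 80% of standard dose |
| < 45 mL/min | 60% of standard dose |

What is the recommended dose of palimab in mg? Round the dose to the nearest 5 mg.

120 mg

CrCl = (140 − 64) × 54.8 / (72 × 1.22) = 4164.8 / 87.84 ≈ 47.4 mL/min
CrCl ≈ 47 mL/min → bracket 45–64 mL/min.
80% of 150 mg = 120 mg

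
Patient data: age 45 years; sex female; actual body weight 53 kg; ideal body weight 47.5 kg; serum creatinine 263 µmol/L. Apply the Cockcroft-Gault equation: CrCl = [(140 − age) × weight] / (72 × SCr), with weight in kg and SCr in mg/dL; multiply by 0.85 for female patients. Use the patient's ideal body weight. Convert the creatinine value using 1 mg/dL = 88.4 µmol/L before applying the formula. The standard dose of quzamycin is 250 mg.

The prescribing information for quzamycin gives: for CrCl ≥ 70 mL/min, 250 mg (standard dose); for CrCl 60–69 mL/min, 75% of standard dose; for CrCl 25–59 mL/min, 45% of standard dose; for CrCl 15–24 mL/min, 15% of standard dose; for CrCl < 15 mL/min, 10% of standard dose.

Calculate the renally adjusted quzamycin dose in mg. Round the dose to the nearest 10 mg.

40 mg

SCr = 263 / 88.4 = 2.975 mg/dL
CrCl = (140 − 45) × 47.5 / (72 × 2.975) × 0.85 = 4512.5 / 214.20 × 0.85 ≈ 17.9 mL/min
CrCl ≈ 18 mL/min → bracket 15–24 mL/min.
15% of 250 mg = 37.5 mg → 40 mg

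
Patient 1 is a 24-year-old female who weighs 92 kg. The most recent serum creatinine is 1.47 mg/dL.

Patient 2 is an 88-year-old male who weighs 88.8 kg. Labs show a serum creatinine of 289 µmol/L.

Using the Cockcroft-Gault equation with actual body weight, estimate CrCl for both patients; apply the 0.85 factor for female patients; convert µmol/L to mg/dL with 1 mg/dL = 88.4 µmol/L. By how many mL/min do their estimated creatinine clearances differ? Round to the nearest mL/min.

Patient 1: CrCl = (140 − 24) × 92 / (72 × 1.47) × 0.85 = 10672.0 / 105.84 × 0.85 ≈ 85.7 mL/min
Patient 2: SCr = 289 / 88.4 = 3.269 mg/dL
Patient 2: CrCl = (140 − 88) × 88.8 / (72 × 3.269) = 4617.6 / 235.37 ≈ 19.6 mL/min
|85.7 − 19.6| = 66.1 mL/min

66 mL/min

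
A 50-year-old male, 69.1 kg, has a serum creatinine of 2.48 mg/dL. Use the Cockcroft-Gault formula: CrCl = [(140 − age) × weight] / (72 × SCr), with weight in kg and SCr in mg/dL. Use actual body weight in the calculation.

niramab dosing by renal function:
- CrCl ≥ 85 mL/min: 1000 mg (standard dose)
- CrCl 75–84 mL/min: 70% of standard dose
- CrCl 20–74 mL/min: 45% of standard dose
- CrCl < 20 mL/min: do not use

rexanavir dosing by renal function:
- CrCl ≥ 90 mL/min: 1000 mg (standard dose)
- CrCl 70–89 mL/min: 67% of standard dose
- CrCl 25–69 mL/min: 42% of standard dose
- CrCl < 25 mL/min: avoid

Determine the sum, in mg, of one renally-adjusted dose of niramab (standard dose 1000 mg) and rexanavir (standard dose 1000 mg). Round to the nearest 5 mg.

870 mg

CrCl = (140 − 50) × 69.1 / (72 × 2.48) = 6219.0 / 178.56 ≈ 34.8 mL/min
CrCl ≈ 35 mL/min.
niramab: 20–74 mL/min → 45% of 1000 mg = 450 mg.
rexanavir: 25–69 mL/min → 42% of 1000 mg = 420 mg.
Total = 450 + 420 = 870 mg.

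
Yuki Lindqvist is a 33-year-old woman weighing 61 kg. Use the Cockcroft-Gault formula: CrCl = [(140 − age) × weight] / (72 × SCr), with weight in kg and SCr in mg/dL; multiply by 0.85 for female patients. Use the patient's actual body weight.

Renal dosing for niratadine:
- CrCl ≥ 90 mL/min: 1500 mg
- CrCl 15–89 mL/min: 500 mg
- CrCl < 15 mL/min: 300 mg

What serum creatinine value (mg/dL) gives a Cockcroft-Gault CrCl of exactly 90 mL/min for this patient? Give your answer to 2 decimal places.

0.86 mg/dL

Standard dose requires CrCl ≥ 90 mL/min.
Set (140 − 33) × 61 × 0.85 / (72 × SCr) = 90
SCr = (140 − 33) × 61 × 0.85 / (72 × 90) = 0.856 mg/dL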